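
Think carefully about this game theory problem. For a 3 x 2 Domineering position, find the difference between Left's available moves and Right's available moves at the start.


Board is 3 x 2 (rows x cols).
Left (vertical) placements: (rows-1) * cols = 2 * 2 = 4
Right (horizontal) placements: rows * (cols-1) = 3 * 1 = 3
Advantage = Left - Right = 4 - 3 = 1

1


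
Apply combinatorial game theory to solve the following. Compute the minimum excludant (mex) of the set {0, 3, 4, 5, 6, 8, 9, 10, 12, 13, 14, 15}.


Set = {0, 3, 4, 5, 6, 8, 9, 10, 12, 13, 14, 15}
0 is in the set.
1 is NOT in the set. This is the mex.
mex = 1

1


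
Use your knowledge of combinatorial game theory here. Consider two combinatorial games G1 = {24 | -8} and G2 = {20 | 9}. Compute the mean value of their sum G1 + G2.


G1 = {24 | -8}, G2 = {20 | 9}
Each is a switch {a | b} with numbers a > b; its mean value is (a + b)/2, and mean value is additive over game sums: m(G1 + G2) = m(G1) + m(G2).
Mean of G1 = (24 + (-8))/2 = 16/2 = 8
Mean of G2 = (20 + (9))/2 = 29/2 = 29/2
Mean of G1 + G2 = 8 + 29/2 = 45/2

45/2


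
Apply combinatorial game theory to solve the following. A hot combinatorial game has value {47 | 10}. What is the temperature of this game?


The game is {47 | 10}, a switch {a | b} with numbers a > b.
Cooling {a | b} by t gives {a - t | b + t}, which stops being hot when a - t = b + t, i.e. at t = (a - b)/2. So the temperature of a switch is (a - b)/2.
Temperature = (Left option - Right option) / 2
= (47 - (10)) / 2
= 37 / 2
= 37/2

37/2


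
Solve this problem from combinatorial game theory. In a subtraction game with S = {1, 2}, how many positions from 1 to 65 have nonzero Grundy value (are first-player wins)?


Subtraction set S = {1, 2}, so G(n) = n mod 3.
G(n) = 0 when n is a multiple of 3.
Multiples of 3 in [1, 65]: 21
N-positions (nonzero Grundy) = 65 - 21 = 44

44


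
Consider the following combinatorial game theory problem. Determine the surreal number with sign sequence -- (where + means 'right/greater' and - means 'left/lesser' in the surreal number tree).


Sign expansion: --
Rule: track bounds (lo, hi), initially (-inf, +inf). On '+', the current value becomes lo and we move to the simplest number in (value, hi): value + 1 if hi = +inf, otherwise the midpoint (value + hi)/2. On '-', the current value becomes hi and we move to value - 1 if lo = -inf, otherwise the midpoint (lo + value)/2.
Start at 0.
Step 1: sign = -, move left. Bounds: (-inf, 0). Value = -1
Step 2: sign = -, move left. Bounds: (-inf, -1). Value = -2
The surreal number with sign expansion -- is -2.

-2


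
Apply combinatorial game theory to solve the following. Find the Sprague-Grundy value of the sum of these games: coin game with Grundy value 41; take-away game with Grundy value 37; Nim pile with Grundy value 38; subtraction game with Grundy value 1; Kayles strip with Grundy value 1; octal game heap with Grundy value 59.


By the Sprague-Grundy theorem, the Grundy value of a sum of games is the XOR of individual Grundy values.
coin game: Grundy value = 41. Running XOR: 0 XOR 41 = 41
take-away game: Grundy value = 37. Running XOR: 41 XOR 37 = 12
Nim pile: Grundy value = 38. Running XOR: 12 XOR 38 = 42
subtraction game: Grundy value = 1. Running XOR: 42 XOR 1 = 43
Kayles strip: Grundy value = 1. Running XOR: 43 XOR 1 = 42
octal game heap: Grundy value = 59. Running XOR: 42 XOR 59 = 17
The combined Grundy value is 17.

17


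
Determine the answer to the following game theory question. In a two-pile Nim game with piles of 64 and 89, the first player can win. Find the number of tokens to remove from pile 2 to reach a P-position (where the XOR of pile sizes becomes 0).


Piles: 64 and 89
Current XOR: 64 XOR 89 = 25 (non-zero, so this is an N-position).
To make the XOR zero, we need to find a move that balances the piles.
For pile 2 (size 89): target = 89 XOR 25 = 64
We reduce pile 2 from 89 to 64.
Tokens removed: 89 - 64 = 25
Verification: 64 XOR 64 = 0

25


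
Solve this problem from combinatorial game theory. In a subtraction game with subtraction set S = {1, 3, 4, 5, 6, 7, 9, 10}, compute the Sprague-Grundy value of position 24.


The subtraction set is S = {1, 3, 4, 5, 6, 7, 9, 10}.
G(k) = mex{ G(k - s) : s in S, s <= k }. We compute iteratively: G(0) = 0.
G(1) = mex({0}) = 1
G(2) = mex({1}) = 0
G(3) = mex({0}) = 1
G(4) = mex({0, 1}) = 2
G(5) = mex({0, 1, 2}) = 3
G(6) = mex({0, 1, 3}) = 2
G(7) = mex({0, 1, 2}) = 3
G(8) = mex({0, 1, 2, 3}) = 4
G(9) = mex({0, 1, 2, 3, 4}) = 5
G(10) = mex({0, 1, 2, 3, 5}) = 4
G(11) = mex({0, 1, 2, 3, 4}) = 5
G(12) = mex({0, 1, 2, 3, 4, 5}) = 6
G(13) = mex({1, 2, 3, 4, 5, 6}) = 0
G(14) = mex({0, 2, 3, 4, 5}) = 1
G(15) = mex({1, 2, 3, 4, 5, 6}) = 0
G(16) = mex({0, 2, 3, 4, 5, 6}) = 1
G(17) = mex({0, 1, 3, 4, 5, 6}) = 2
G(18) = mex({0, 1, 2, 4, 5, 6}) = 3
G(19) = mex({0, 1, 3, 4, 5, 6}) = 2
G(20) = mex({0, 1, 2, 4, 5}) = 3
G(21) = mex({0, 1, 2, 3, 5, 6}) = 4
G(22) = mex({0, 1, 2, 3, 4, 6}) = 5
Observe that G(13)..G(22) = 0, 1, 0, 1, 2, 3, 2, 3, 4, 5 repeats G(0)..G(9) = 0, 1, 0, 1, 2, 3, 2, 3, 4, 5.
For k >= max(S) = 10, G(k) is determined by the previous 10 values G(k-10)..G(k-1); a window of 10 consecutive values has recurred shifted by 13, so by induction G(k + 13) = G(k) for all k >= 0: the sequence is periodic from the start with period 13.
One period: G(0..12) = 0, 1, 0, 1, 2, 3, 2, 3, 4, 5, 4, 5, 6.
24 mod 13 = 11, so G(24) = G(11) = 5.

5


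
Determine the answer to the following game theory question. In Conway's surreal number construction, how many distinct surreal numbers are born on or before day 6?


Day 0: {|} = 0 is born. Count = 1.
Day n: the number of surreal numbers born by day n is 2^(n+1) - 1.
By day 0: 2^1 - 1 = 1
By day 1: 2^2 - 1 = 3
By day 2: 2^3 - 1 = 7
By day 3: 2^4 - 1 = 15
By day 4: 2^5 - 1 = 31
By day 5: 2^6 - 1 = 63
By day 6: 2^7 - 1 = 127
By day 6: 127 surreal numbers.

127


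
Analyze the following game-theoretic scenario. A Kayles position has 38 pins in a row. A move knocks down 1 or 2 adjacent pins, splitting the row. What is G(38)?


Kayles: a move removes 1 or 2 adjacent pins from a contiguous row.
Removing pins from a row of k leaves two independent rows (a, b) with a + b = k - 1 (one pin) or a + b = k - 2 (two pins); an end removal gives a = 0.
By Sprague-Grundy, G(k) = mex{ G(a) XOR G(b) } over all these splits. G(0) = 0.
G(1): splits (0,0):0^0=0 -> mex({0}) = 1
G(2): splits (0,1):0^1=1 (0,0):0^0=0 -> mex({0, 1}) = 2
G(3): splits (0,2):0^2=2 (1,1):1^1=0 (0,1):0^1=1 -> mex({0, 1, 2}) = 3
G(4): splits (0,3):0^3=3 (1,2):1^2=3 (0,2):0^2=2 (1,1):1^1=0 -> mex({0, 2, 3}) = 1
G(5): splits (0,4):0^1=1 (1,3):1^3=2 (2,2):2^2=0 (0,3):0^3=3 (1,2):1^2=3 -> mex({0, 1, 2, 3}) = 4
G(6) = mex({0, 1, 2, 4}) = 3
G(7) = mex({0, 1, 3, 4, 5}) = 2
G(8) = mex({0, 2, 3, 5, 6}) = 1
G(9) = mex({0, 1, 2, 3, 6, 7}) = 4
G(10) = mex({0, 1, 3, 4, 5, 7}) = 2
G(11) = mex({0, 1, 2, 3, 4, 5}) = 6
G(12) = mex({0, 1, 2, 3, 5, 6, 7}) = 4
G(13) = mex({0, 2, 3, 4, 6, 7}) = 1
G(14) = mex({0, 1, 4, 5, 6, 7}) = 2
G(15) = mex({0, 1, 2, 3, 4, 5, 6}) = 7
G(16) = mex({0, 2, 3, 5, 6, 7}) = 1
G(17) = mex({0, 1, 2, 3, 5, 6, 7}) = 4
G(18) = mex({0, 1, 2, 4, 5, 6}) = 3
G(19) = mex({0, 1, 3, 4, 5, 7}) = 2
G(20) = mex({0, 2, 3, 4, 5, 6, 7}) = 1
G(21) = mex({0, 1, 2, 3, 5, 6, 7}) = 4
G(22) = mex({0, 1, 2, 3, 4, 5, 7}) = 6
G(23) = mex({0, 1, 2, 3, 4, 5, 6}) = 7
G(24) = mex({0, 1, 2, 3, 5, 6, 7}) = 4
G(25) = mex({0, 2, 3, 4, 6, 7}) = 1
G(26) = mex({0, 1, 3, 4, 5, 6, 7}) = 2
G(27) = mex({0, 1, 2, 3, 4, 5, 6, 7}) = 8
G(28) = mex({0, 1, 2, 3, 4, 6, 7, 8}) = 5
G(29) = mex({0, 1, 2, 3, 5, 6, 7, 8, 9}) = 4
G(30) = mex({0, 1, 2, 3, 4, 5, 6, 9, 10}) = 7
G(31) = mex({0, 1, 3, 4, 5, 7, 10, 11}) = 2
G(32) = mex({0, 2, 3, 4, 5, 6, 7, 9, 11}) = 1
G(33) = mex({0, 1, 2, 3, 4, 5, 6, 7, 9, 12}) = 8
G(34) = mex({0, 1, 2, 3, 4, 5, 7, 8, 11, 12}) = 6
G(35) = mex({0, 1, 2, 3, 4, 5, 6, 8, 9, 10, 11}) = 7
G(36) = mex({0, 1, 2, 3, 5, 6, 7, 9, 10}) = 4
G(37) = mex({0, 2, 3, 4, 6, 7, 9, 10, 11, 12}) = 1
G(38) = mex({0, 1, 3, 4, 5, 6, 7, 9, 10, 11, 12}) = 2
Therefore G(38) = 2.

2


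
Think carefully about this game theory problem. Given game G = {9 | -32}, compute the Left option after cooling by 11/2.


Original game: {9 | -32} (a switch {a | b} with a > b).
Cooling by t (for t below the temperature (a - b)/2 = 41/2) taxes each move by t: {a | b} cooled by t is {a - t | b + t}.
Cooling amount: t = 11/2
Cooled Left option: 9 - 11/2 = 7/2
Cooled Right option: -32 + 11/2 = -53/2
Cooled game: {7/2 | -53/2}
Left option = 7/2

7/2


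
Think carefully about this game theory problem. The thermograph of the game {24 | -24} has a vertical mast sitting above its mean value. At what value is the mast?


Game = {24 | -24}, a switch {a | b} with numbers a > b.
Its thermograph has left wall a - t and right wall b + t, which meet at t = (a - b)/2, where both equal (a + b)/2. So the mast (mean value) is at (a + b)/2.
Mean = (24 + (-24))/2 = 0/2 = 0

0


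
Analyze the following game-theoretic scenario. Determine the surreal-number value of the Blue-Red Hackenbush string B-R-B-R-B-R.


Edges (from ground): B-R-B-R-B-R
By Berlekamp's sign-expansion rule, a Blue-Red Hackenbush stalk has the value of the surreal number whose sign sequence is the edge sequence with B -> + and R -> -.
Sign sequence: +-+-+-
Trace the sign expansion in the surreal number tree, starting from 0:
Edge 1: B (sign +) -> bounds (0, +inf), value = 1
Edge 2: R (sign -) -> bounds (0, 1), value = 1/2
Edge 3: B (sign +) -> bounds (1/2, 1), value = 3/4
Edge 4: R (sign -) -> bounds (1/2, 3/4), value = 5/8
Edge 5: B (sign +) -> bounds (5/8, 3/4), value = 11/16
Edge 6: R (sign -) -> bounds (5/8, 11/16), value = 21/32
Game value = 21/32

21/32


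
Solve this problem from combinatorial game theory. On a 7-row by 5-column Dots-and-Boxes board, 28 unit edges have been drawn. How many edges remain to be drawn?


Grid: 7 x 5 boxes, i.e. 8 rows and 6 columns of dots.
Horizontal edges: (rows + 1) * cols = 8 * 5 = 40
Vertical edges: rows * (cols + 1) = 7 * 6 = 42
Total edges: 40 + 42 = 82
Edges drawn: 28
Remaining: 82 - 28 = 54

54


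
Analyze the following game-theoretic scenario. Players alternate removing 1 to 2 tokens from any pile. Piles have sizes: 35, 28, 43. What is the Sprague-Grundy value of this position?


Subtraction set: {1, 2}
For this subtraction set, G(n) = n mod 3 (period = max + 1 = 3).
Pile 1 (size 35): G(35) = 35 mod 3 = 2
Pile 2 (size 28): G(28) = 28 mod 3 = 1
Pile 3 (size 43): G(43) = 43 mod 3 = 1
Total Grundy value = XOR of all: 2 XOR 1 XOR 1 = 2

2


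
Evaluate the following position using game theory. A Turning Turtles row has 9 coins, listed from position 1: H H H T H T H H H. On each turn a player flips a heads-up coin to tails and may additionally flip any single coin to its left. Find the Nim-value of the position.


Coins: H H H T H T H H H
Key fact: a single head at position k behaves exactly like a Nim heap of size k (turning it to T and optionally flipping a coin at j < k corresponds to moving the heap from k to j, or to 0), and heads combine as a disjunctive sum (two heads at the same place would cancel, matching j XOR j = 0). So the Nim-value is the XOR of the 1-indexed positions of the heads.
Face-up positions (1-indexed): [1, 2, 3, 5, 7, 8, 9]
XOR 0 with 1: 0 XOR 1 = 1
XOR 1 with 2: 1 XOR 2 = 3
XOR 3 with 3: 3 XOR 3 = 0
XOR 0 with 5: 0 XOR 5 = 5
XOR 5 with 7: 5 XOR 7 = 2
XOR 2 with 8: 2 XOR 8 = 10
XOR 10 with 9: 10 XOR 9 = 3
Nim-value = 3

3


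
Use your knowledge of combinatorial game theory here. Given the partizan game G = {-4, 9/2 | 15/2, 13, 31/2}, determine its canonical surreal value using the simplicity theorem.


Left options: {-4, 9/2}, max = 9/2
Right options: {15/2, 13, 31/2}, min = 15/2
All options are numbers and max(Left) < min(Right), so by the simplicity theorem the value is the simplest (earliest-born) number strictly between 9/2 and 15/2.
Integers 5 through 7 all lie strictly between 9/2 and 15/2.
Among integers, the simplest (lowest birthday = smallest |n|; 0 is born on day 0, +-n on day n) is 5.
No non-integer in the interval can be simpler: if x is a non-integer in the interval, then floor(x) or ceil(x) also lies in the interval (the interval contains an integer), and both are proper prefixes of x's sign expansion, i.e. born earlier. So the game value is 5.
Game value = 5

5


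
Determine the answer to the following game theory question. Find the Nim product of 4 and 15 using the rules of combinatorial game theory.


Nim multiplication is bilinear over XOR: (u XOR v) * w = (u*w) XOR (v*w).
So we split each operand into its bit components and XOR the pairwise Nim products.
4 = 4 (as XOR of powers of 2).
15 = 1 + 2 + 4 + 8 (as XOR of powers of 2).
Using the standard Nim-product table on single bits:
  2*2 = 3,   2*4 = 8,   2*8 = 12,
  4*4 = 6,   4*8 = 11,  8*8 = 13,
and  1*x = x (identity), k*l = l*k (commutative).
Pairwise Nim products:
  4 * 1 = 4
  4 * 2 = 8
  4 * 4 = 6
  4 * 8 = 11
XOR them: 4 XOR 8 XOR 6 XOR 11 = 1.
Result: 4 * 15 = 1 (in Nim).

1


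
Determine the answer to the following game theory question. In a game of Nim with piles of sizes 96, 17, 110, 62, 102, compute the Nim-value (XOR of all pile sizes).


We need the XOR (exclusive or) of all pile sizes.
After XOR-ing pile 1 (size 96): 0 XOR 96 = 96
After XOR-ing pile 2 (size 17): 96 XOR 17 = 113
After XOR-ing pile 3 (size 110): 113 XOR 110 = 31
After XOR-ing pile 4 (size 62): 31 XOR 62 = 33
After XOR-ing pile 5 (size 102): 33 XOR 102 = 71
The Nim-value of this position is 71.

71


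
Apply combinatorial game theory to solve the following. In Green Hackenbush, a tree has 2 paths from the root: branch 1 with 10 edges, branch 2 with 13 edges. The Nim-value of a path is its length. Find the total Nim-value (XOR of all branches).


The tree has 2 branches from the ground vertex.
In Green Hackenbush, the Nim-value of a simple path of length k is k.
Branch 1: length 10, Nim-value = 10
Branch 2: length 13, Nim-value = 13
Total Nim-value = XOR of all branch values:
0 XOR 10 = 10
10 XOR 13 = 7
Nim-value of the tree = 7

7


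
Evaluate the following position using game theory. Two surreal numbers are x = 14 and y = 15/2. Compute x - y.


x = 14, y = 15/2
Converting to common denominator: 2
x = 28/2, y = 15/2
x - y = 14 - 15/2 = 13/2

13/2


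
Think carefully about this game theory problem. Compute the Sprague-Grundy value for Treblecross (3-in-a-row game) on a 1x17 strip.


Treblecross: place X on empty cells; 3-in-a-row wins.
Playing within two cells of an existing X lets the opponent win at once, so sensible play treats the cells i-2..i+2 around each X as dead. The player left with no safe cell loses, so this is a normal-play take-away game on strips of safe cells.
Placing X at cell i (0-indexed) of a strip of k safe cells leaves independent strips of sizes max(0, i-2) and max(0, k-i-3). Hence G(k) = mex{ G(max(0,i-2)) XOR G(max(0,k-i-3)) : 0 <= i < k }, with G(0) = 0.
G(1): splits (0,0):0^0=0 -> mex({0}) = 1
G(2): splits (0,0):0^0=0 -> mex({0}) = 1
G(3): splits (0,0):0^0=0 -> mex({0}) = 1
G(4): splits (0,1):0^1=1 (0,0):0^0=0 -> mex({0, 1}) = 2
G(5): splits (0,2):0^1=1 (0,1):0^1=1 (0,0):0^0=0 -> mex({0, 1}) = 2
G(6) = mex({1}) = 0
G(7) = mex({0, 1, 2}) = 3
G(8) = mex({0, 1, 2}) = 3
G(9) = mex({0, 2}) = 1
G(10) = mex({0, 2, 3}) = 1
G(11) = mex({0, 3}) = 1
G(12) = mex({1, 3}) = 0
G(13) = mex({0, 1, 2, 3}) = 4
G(14) = mex({0, 1, 2}) = 3
G(15) = mex({0, 1, 2}) = 3
G(16) = mex({0, 1, 2, 4}) = 3
G(17) = mex({0, 1, 3, 4}) = 2
Therefore G(17) = 2.

2


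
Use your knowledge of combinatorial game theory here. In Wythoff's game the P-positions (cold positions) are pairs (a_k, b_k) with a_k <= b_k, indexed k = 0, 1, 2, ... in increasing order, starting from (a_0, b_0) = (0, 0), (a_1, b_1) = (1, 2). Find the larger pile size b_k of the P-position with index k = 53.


By Wythoff's theorem, a_k = floor(k * phi) and b_k = floor(k * phi^2) = a_k + k, where phi = (1 + sqrt(5))/2 is the golden ratio.
phi = (1 + sqrt(5))/2 = 1.618034
phi^2 = phi + 1 = 2.618034
k = 53
k * phi^2 = 53 * 2.618034 = 138.755801
b_53 = floor(k * phi^2) = 138 (check: a_53 + k = 85 + 53 = 138)

138


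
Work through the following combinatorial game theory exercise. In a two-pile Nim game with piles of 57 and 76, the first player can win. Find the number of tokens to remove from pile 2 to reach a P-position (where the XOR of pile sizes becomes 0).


Piles: 57 and 76
Current XOR: 57 XOR 76 = 117 (non-zero, so this is an N-position).
To make the XOR zero, we need to find a move that balances the piles.
For pile 2 (size 76): target = 76 XOR 117 = 57
We reduce pile 2 from 76 to 57.
Tokens removed: 76 - 57 = 19
Verification: 57 XOR 57 = 0

19


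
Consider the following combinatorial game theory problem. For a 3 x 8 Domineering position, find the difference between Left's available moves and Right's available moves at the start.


Board is 3 x 8 (rows x cols).
Left (vertical) placements: (rows-1) * cols = 2 * 8 = 16
Right (horizontal) placements: rows * (cols-1) = 3 * 7 = 21
Advantage = Left - Right = 16 - 21 = -5

-5


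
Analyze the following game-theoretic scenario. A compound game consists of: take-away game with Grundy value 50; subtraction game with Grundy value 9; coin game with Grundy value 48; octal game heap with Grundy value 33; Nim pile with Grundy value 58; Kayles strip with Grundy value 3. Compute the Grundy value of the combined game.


By the Sprague-Grundy theorem, the Grundy value of a sum of games is the XOR of individual Grundy values.
take-away game: Grundy value = 50. Running XOR: 0 XOR 50 = 50
subtraction game: Grundy value = 9. Running XOR: 50 XOR 9 = 59
coin game: Grundy value = 48. Running XOR: 59 XOR 48 = 11
octal game heap: Grundy value = 33. Running XOR: 11 XOR 33 = 42
Nim pile: Grundy value = 58. Running XOR: 42 XOR 58 = 16
Kayles strip: Grundy value = 3. Running XOR: 16 XOR 3 = 19
The combined Grundy value is 19.

19


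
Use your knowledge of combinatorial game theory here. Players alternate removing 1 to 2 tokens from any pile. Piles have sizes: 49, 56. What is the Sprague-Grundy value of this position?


Subtraction set: {1, 2}
For this subtraction set, G(n) = n mod 3 (period = max + 1 = 3).
Pile 1 (size 49): G(49) = 49 mod 3 = 1
Pile 2 (size 56): G(56) = 56 mod 3 = 2
Total Grundy value = XOR of all: 1 XOR 2 = 3

3


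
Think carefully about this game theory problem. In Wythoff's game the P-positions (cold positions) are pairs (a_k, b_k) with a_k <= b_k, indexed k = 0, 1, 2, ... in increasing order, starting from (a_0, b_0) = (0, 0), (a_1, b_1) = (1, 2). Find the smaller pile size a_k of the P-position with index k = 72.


By Wythoff's theorem, a_k = floor(k * phi) and b_k = floor(k * phi^2) = a_k + k, where phi = (1 + sqrt(5))/2 is the golden ratio.
phi = (1 + sqrt(5))/2 = 1.618034
k = 72
k * phi = 72 * 1.618034 = 116.498447
a_72 = floor(k * phi) = 116

116


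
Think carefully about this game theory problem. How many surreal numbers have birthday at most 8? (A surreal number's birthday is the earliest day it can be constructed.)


Day 0: {|} = 0 is born. Count = 1.
Day n: the number of surreal numbers born by day n is 2^(n+1) - 1.
By day 0: 2^1 - 1 = 1
By day 1: 2^2 - 1 = 3
By day 2: 2^3 - 1 = 7
By day 3: 2^4 - 1 = 15
By day 4: 2^5 - 1 = 31
By day 5: 2^6 - 1 = 63
By day 6: 2^7 - 1 = 127
By day 7: 2^8 - 1 = 255
By day 8: 2^9 - 1 = 511
By day 8: 511 surreal numbers.

511


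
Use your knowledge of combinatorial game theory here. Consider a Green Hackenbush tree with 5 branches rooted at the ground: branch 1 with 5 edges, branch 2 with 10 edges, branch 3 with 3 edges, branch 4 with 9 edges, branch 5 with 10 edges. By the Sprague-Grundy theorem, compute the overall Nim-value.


The tree has 5 branches from the ground vertex.
In Green Hackenbush, the Nim-value of a simple path of length k is k.
Branch 1: length 5, Nim-value = 5
Branch 2: length 10, Nim-value = 10
Branch 3: length 3, Nim-value = 3
Branch 4: length 9, Nim-value = 9
Branch 5: length 10, Nim-value = 10
Total Nim-value = XOR of all branch values:
0 XOR 5 = 5
5 XOR 10 = 15
15 XOR 3 = 12
12 XOR 9 = 5
5 XOR 10 = 15
Nim-value of the tree = 15

15


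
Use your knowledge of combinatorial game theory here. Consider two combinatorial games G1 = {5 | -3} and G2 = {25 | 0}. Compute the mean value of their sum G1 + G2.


G1 = {5 | -3}, G2 = {25 | 0}
Each is a switch {a | b} with numbers a > b; its mean value is (a + b)/2, and mean value is additive over game sums: m(G1 + G2) = m(G1) + m(G2).
Mean of G1 = (5 + (-3))/2 = 2/2 = 1
Mean of G2 = (25 + (0))/2 = 25/2 = 25/2
Mean of G1 + G2 = 1 + 25/2 = 27/2

27/2


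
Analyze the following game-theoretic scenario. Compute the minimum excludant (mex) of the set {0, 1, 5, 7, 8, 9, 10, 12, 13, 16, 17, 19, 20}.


Set = {0, 1, 5, 7, 8, 9, 10, 12, 13, 16, 17, 19, 20}
0 is in the set.
1 is in the set.
2 is NOT in the set. This is the mex.
mex = 2

2


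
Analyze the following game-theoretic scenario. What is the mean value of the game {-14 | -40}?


Game = {-14 | -40}, a switch {a | b} with numbers a > b.
Its thermograph has left wall a - t and right wall b + t, which meet at t = (a - b)/2, where both equal (a + b)/2. So the mast (mean value) is at (a + b)/2.
Mean = (-14 + (-40))/2 = -54/2 = -27

-27


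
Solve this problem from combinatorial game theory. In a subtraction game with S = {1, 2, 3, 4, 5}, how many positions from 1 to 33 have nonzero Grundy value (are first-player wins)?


Subtraction set S = {1, 2, 3, 4, 5}, so G(n) = n mod 6.
G(n) = 0 when n is a multiple of 6.
Multiples of 6 in [1, 33]: 5
N-positions (nonzero Grundy) = 33 - 5 = 28

28


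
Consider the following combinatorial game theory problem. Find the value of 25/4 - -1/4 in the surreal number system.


x = 25/4, y = -1/4
Converting to common denominator: 4
x = 25/4, y = -1/4
x - y = 25/4 - -1/4 = 13/2

13/2


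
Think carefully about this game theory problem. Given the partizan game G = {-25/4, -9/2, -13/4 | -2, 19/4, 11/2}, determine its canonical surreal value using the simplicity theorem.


Left options: {-25/4, -9/2, -13/4}, max = -13/4
Right options: {-2, 19/4, 11/2}, min = -2
All options are numbers and max(Left) < min(Right), so by the simplicity theorem the value is the simplest (earliest-born) number strictly between -13/4 and -2.
The only integer strictly between -13/4 and -2 is -3.
No non-integer in the interval can be simpler: if x is a non-integer in the interval, then floor(x) or ceil(x) also lies in the interval (the interval contains an integer), and both are proper prefixes of x's sign expansion, i.e. born earlier. So the game value is -3.
Game value = -3

-3


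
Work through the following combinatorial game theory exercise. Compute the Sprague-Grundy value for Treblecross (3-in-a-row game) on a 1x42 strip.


Treblecross: place X on empty cells; 3-in-a-row wins.
Playing within two cells of an existing X lets the opponent win at once, so sensible play treats the cells i-2..i+2 around each X as dead. The player left with no safe cell loses, so this is a normal-play take-away game on strips of safe cells.
Placing X at cell i (0-indexed) of a strip of k safe cells leaves independent strips of sizes max(0, i-2) and max(0, k-i-3). Hence G(k) = mex{ G(max(0,i-2)) XOR G(max(0,k-i-3)) : 0 <= i < k }, with G(0) = 0.
G(1): splits (0,0):0^0=0 -> mex({0}) = 1
G(2): splits (0,0):0^0=0 -> mex({0}) = 1
G(3): splits (0,0):0^0=0 -> mex({0}) = 1
G(4): splits (0,1):0^1=1 (0,0):0^0=0 -> mex({0, 1}) = 2
G(5): splits (0,2):0^1=1 (0,1):0^1=1 (0,0):0^0=0 -> mex({0, 1}) = 2
G(6) = mex({1}) = 0
G(7) = mex({0, 1, 2}) = 3
G(8) = mex({0, 1, 2}) = 3
G(9) = mex({0, 2}) = 1
G(10) = mex({0, 2, 3}) = 1
G(11) = mex({0, 3}) = 1
G(12) = mex({1, 3}) = 0
G(13) = mex({0, 1, 2, 3}) = 4
G(14) = mex({0, 1, 2}) = 3
G(15) = mex({0, 1, 2}) = 3
G(16) = mex({0, 1, 2, 4}) = 3
G(17) = mex({0, 1, 3, 4}) = 2
G(18) = mex({0, 1, 3, 4}) = 2
G(19) = mex({0, 1, 3, 5}) = 2
G(20) = mex({0, 1, 2, 3, 5}) = 4
G(21) = mex({0, 1, 2, 3, 5}) = 4
G(22) = mex({1, 2, 6}) = 0
G(23) = mex({0, 1, 2, 3, 4, 6}) = 5
G(24) = mex({0, 1, 2, 3, 4}) = 5
G(25) = mex({0, 1, 3, 4, 7}) = 2
G(26) = mex({0, 1, 3, 4, 5, 7}) = 2
G(27) = mex({0, 1, 3, 5}) = 2
G(28) = mex({0, 1, 2, 5}) = 3
G(29) = mex({0, 1, 2, 4, 5, 6}) = 3
G(30) = mex({1, 2, 4, 6}) = 0
G(31) = mex({0, 1, 2, 3, 4, 6}) = 5
G(32) = mex({1, 2, 3, 4, 7}) = 0
G(33) = mex({0, 3, 7}) = 1
G(34) = mex({0, 2, 3, 5, 7}) = 1
G(35) = mex({0, 2, 3, 5, 6}) = 1
G(36) = mex({0, 1, 2, 5, 6}) = 3
G(37) = mex({0, 1, 2, 4, 5, 6}) = 3
G(38) = mex({0, 1, 2, 4}) = 3
G(39) = mex({0, 1, 2, 3, 4, 7}) = 5
G(40) = mex({0, 1, 2, 3, 4, 5, 7}) = 6
G(41) = mex({0, 1, 2, 3, 5, 7}) = 4
G(42) = mex({0, 1, 2, 3, 5, 6, 7}) = 4
Therefore G(42) = 4.

4


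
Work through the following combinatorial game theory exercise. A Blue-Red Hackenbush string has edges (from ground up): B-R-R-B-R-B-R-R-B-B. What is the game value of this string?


Edges (from ground): B-R-R-B-R-B-R-R-B-B
By Berlekamp's sign-expansion rule, a Blue-Red Hackenbush stalk has the value of the surreal number whose sign sequence is the edge sequence with B -> + and R -> -.
Sign sequence: +--+-+--++
Trace the sign expansion in the surreal number tree, starting from 0:
Edge 1: B (sign +) -> bounds (0, +inf), value = 1
Edge 2: R (sign -) -> bounds (0, 1), value = 1/2
Edge 3: R (sign -) -> bounds (0, 1/2), value = 1/4
Edge 4: B (sign +) -> bounds (1/4, 1/2), value = 3/8
Edge 5: R (sign -) -> bounds (1/4, 3/8), value = 5/16
Edge 6: B (sign +) -> bounds (5/16, 3/8), value = 11/32
Edge 7: R (sign -) -> bounds (5/16, 11/32), value = 21/64
Edge 8: R (sign -) -> bounds (5/16, 21/64), value = 41/128
Edge 9: B (sign +) -> bounds (41/128, 21/64), value = 83/256
Edge 10: B (sign +) -> bounds (83/256, 21/64), value = 167/512
Game value = 167/512

167/512


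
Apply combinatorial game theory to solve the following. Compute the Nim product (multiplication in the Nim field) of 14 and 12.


Nim multiplication is bilinear over XOR: (u XOR v) * w = (u*w) XOR (v*w).
So we split each operand into its bit components and XOR the pairwise Nim products.
14 = 2 + 4 + 8 (as XOR of powers of 2).
12 = 4 + 8 (as XOR of powers of 2).
Using the standard Nim-product table on single bits:
  2*2 = 3,   2*4 = 8,   2*8 = 12,
  4*4 = 6,   4*8 = 11,  8*8 = 13,
and  1*x = x (identity), k*l = l*k (commutative).
Pairwise Nim products:
  2 * 4 = 8
  2 * 8 = 12
  4 * 4 = 6
  4 * 8 = 11
  8 * 4 = 11
  8 * 8 = 13
XOR them: 8 XOR 12 XOR 6 XOR 11 XOR 11 XOR 13 = 15.
Result: 14 * 12 = 15 (in Nim).

15


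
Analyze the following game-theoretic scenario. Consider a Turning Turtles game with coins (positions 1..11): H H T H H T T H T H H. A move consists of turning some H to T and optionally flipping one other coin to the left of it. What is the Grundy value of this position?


Coins: H H T H H T T H T H H
Key fact: a single head at position k behaves exactly like a Nim heap of size k (turning it to T and optionally flipping a coin at j < k corresponds to moving the heap from k to j, or to 0), and heads combine as a disjunctive sum (two heads at the same place would cancel, matching j XOR j = 0). So the Nim-value is the XOR of the 1-indexed positions of the heads.
Face-up positions (1-indexed): [1, 2, 4, 5, 8, 10, 11]
XOR 0 with 1: 0 XOR 1 = 1
XOR 1 with 2: 1 XOR 2 = 3
XOR 3 with 4: 3 XOR 4 = 7
XOR 7 with 5: 7 XOR 5 = 2
XOR 2 with 8: 2 XOR 8 = 10
XOR 10 with 10: 10 XOR 10 = 0
XOR 0 with 11: 0 XOR 11 = 11
Nim-value = 11

11


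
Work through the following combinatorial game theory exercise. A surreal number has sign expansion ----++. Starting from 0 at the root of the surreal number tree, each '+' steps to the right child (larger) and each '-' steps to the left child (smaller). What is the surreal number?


Sign expansion: ----++
Rule: track bounds (lo, hi), initially (-inf, +inf). On '+', the current value becomes lo and we move to the simplest number in (value, hi): value + 1 if hi = +inf, otherwise the midpoint (value + hi)/2. On '-', the current value becomes hi and we move to value - 1 if lo = -inf, otherwise the midpoint (lo + value)/2.
Start at 0.
Step 1: sign = -, move left. Bounds: (-inf, 0). Value = -1
Step 2: sign = -, move left. Bounds: (-inf, -1). Value = -2
Step 3: sign = -, move left. Bounds: (-inf, -2). Value = -3
Step 4: sign = -, move left. Bounds: (-inf, -3). Value = -4
Step 5: sign = +, move right. Bounds: (-4, -3). Value = -7/2
Step 6: sign = +, move right. Bounds: (-7/2, -3). Value = -13/4
The surreal number with sign expansion ----++ is -13/4.

-13/4


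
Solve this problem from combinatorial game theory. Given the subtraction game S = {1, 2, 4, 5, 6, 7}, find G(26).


The subtraction set is S = {1, 2, 4, 5, 6, 7}.
G(k) = mex{ G(k - s) : s in S, s <= k }. We compute iteratively: G(0) = 0.
G(1) = mex({0}) = 1
G(2) = mex({0, 1}) = 2
G(3) = mex({1, 2}) = 0
G(4) = mex({0, 2}) = 1
G(5) = mex({0, 1}) = 2
G(6) = mex({0, 1, 2}) = 3
G(7) = mex({0, 1, 2, 3}) = 4
G(8) = mex({0, 1, 2, 3, 4}) = 5
G(9) = mex({0, 1, 2, 4, 5}) = 3
G(10) = mex({0, 1, 2, 3, 5}) = 4
G(11) = mex({1, 2, 3, 4}) = 0
G(12) = mex({0, 2, 3, 4, 5}) = 1
G(13) = mex({0, 1, 3, 4, 5}) = 2
G(14) = mex({1, 2, 3, 4, 5}) = 0
G(15) = mex({0, 2, 3, 4, 5}) = 1
G(16) = mex({0, 1, 3, 4}) = 2
G(17) = mex({0, 1, 2, 4}) = 3
Observe that G(11)..G(17) = 0, 1, 2, 0, 1, 2, 3 repeats G(0)..G(6) = 0, 1, 2, 0, 1, 2, 3.
For k >= max(S) = 7, G(k) is determined by the previous 7 values G(k-7)..G(k-1); a window of 7 consecutive values has recurred shifted by 11, so by induction G(k + 11) = G(k) for all k >= 0: the sequence is periodic from the start with period 11.
One period: G(0..10) = 0, 1, 2, 0, 1, 2, 3, 4, 5, 3, 4.
26 mod 11 = 4, so G(26) = G(4) = 1.

1


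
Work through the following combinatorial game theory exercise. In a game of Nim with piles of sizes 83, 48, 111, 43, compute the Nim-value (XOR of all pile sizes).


We need the XOR (exclusive or) of all pile sizes.
After XOR-ing pile 1 (size 83): 0 XOR 83 = 83
After XOR-ing pile 2 (size 48): 83 XOR 48 = 99
After XOR-ing pile 3 (size 111): 99 XOR 111 = 12
After XOR-ing pile 4 (size 43): 12 XOR 43 = 39
The Nim-value of this position is 39.

39


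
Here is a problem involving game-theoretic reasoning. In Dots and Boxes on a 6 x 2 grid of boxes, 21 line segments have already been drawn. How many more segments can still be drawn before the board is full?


Grid: 6 x 2 boxes, i.e. 7 rows and 3 columns of dots.
Horizontal edges: (rows + 1) * cols = 7 * 2 = 14
Vertical edges: rows * (cols + 1) = 6 * 3 = 18
Total edges: 14 + 18 = 32
Edges drawn: 21
Remaining: 32 - 21 = 11

11


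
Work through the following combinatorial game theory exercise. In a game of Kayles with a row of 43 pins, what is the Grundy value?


Kayles: a move removes 1 or 2 adjacent pins from a contiguous row.
Removing pins from a row of k leaves two independent rows (a, b) with a + b = k - 1 (one pin) or a + b = k - 2 (two pins); an end removal gives a = 0.
By Sprague-Grundy, G(k) = mex{ G(a) XOR G(b) } over all these splits. G(0) = 0.
G(1): splits (0,0):0^0=0 -> mex({0}) = 1
G(2): splits (0,1):0^1=1 (0,0):0^0=0 -> mex({0, 1}) = 2
G(3): splits (0,2):0^2=2 (1,1):1^1=0 (0,1):0^1=1 -> mex({0, 1, 2}) = 3
G(4): splits (0,3):0^3=3 (1,2):1^2=3 (0,2):0^2=2 (1,1):1^1=0 -> mex({0, 2, 3}) = 1
G(5): splits (0,4):0^1=1 (1,3):1^3=2 (2,2):2^2=0 (0,3):0^3=3 (1,2):1^2=3 -> mex({0, 1, 2, 3}) = 4
G(6) = mex({0, 1, 2, 4}) = 3
G(7) = mex({0, 1, 3, 4, 5}) = 2
G(8) = mex({0, 2, 3, 5, 6}) = 1
G(9) = mex({0, 1, 2, 3, 6, 7}) = 4
G(10) = mex({0, 1, 3, 4, 5, 7}) = 2
G(11) = mex({0, 1, 2, 3, 4, 5}) = 6
G(12) = mex({0, 1, 2, 3, 5, 6, 7}) = 4
G(13) = mex({0, 2, 3, 4, 6, 7}) = 1
G(14) = mex({0, 1, 4, 5, 6, 7}) = 2
G(15) = mex({0, 1, 2, 3, 4, 5, 6}) = 7
G(16) = mex({0, 2, 3, 5, 6, 7}) = 1
G(17) = mex({0, 1, 2, 3, 5, 6, 7}) = 4
G(18) = mex({0, 1, 2, 4, 5, 6}) = 3
G(19) = mex({0, 1, 3, 4, 5, 7}) = 2
G(20) = mex({0, 2, 3, 4, 5, 6, 7}) = 1
G(21) = mex({0, 1, 2, 3, 5, 6, 7}) = 4
G(22) = mex({0, 1, 2, 3, 4, 5, 7}) = 6
G(23) = mex({0, 1, 2, 3, 4, 5, 6}) = 7
G(24) = mex({0, 1, 2, 3, 5, 6, 7}) = 4
G(25) = mex({0, 2, 3, 4, 6, 7}) = 1
G(26) = mex({0, 1, 3, 4, 5, 6, 7}) = 2
G(27) = mex({0, 1, 2, 3, 4, 5, 6, 7}) = 8
G(28) = mex({0, 1, 2, 3, 4, 6, 7, 8}) = 5
G(29) = mex({0, 1, 2, 3, 5, 6, 7, 8, 9}) = 4
G(30) = mex({0, 1, 2, 3, 4, 5, 6, 9, 10}) = 7
G(31) = mex({0, 1, 3, 4, 5, 7, 10, 11}) = 2
G(32) = mex({0, 2, 3, 4, 5, 6, 7, 9, 11}) = 1
G(33) = mex({0, 1, 2, 3, 4, 5, 6, 7, 9, 12}) = 8
G(34) = mex({0, 1, 2, 3, 4, 5, 7, 8, 11, 12}) = 6
G(35) = mex({0, 1, 2, 3, 4, 5, 6, 8, 9, 10, 11}) = 7
G(36) = mex({0, 1, 2, 3, 5, 6, 7, 9, 10}) = 4
G(37) = mex({0, 2, 3, 4, 6, 7, 9, 10, 11, 12}) = 1
G(38) = mex({0, 1, 3, 4, 5, 6, 7, 9, 10, 11, 12}) = 2
G(39) = mex({0, 1, 2, 4, 5, 6, 7, 9, 10, 12, 14}) = 3
G(40) = mex({0, 2, 3, 4, 6, 7, 11, 12, 14}) = 1
G(41) = mex({0, 1, 2, 3, 5, 6, 7, 9, 10, 11, 12}) = 4
G(42) = mex({0, 1, 2, 3, 4, 5, 6, 9, 10}) = 7
G(43) = mex({0, 1, 3, 4, 5, 7, 9, 10, 12, 15}) = 2
Therefore G(43) = 2.

2


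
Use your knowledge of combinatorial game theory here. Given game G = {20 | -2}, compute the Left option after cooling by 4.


Original game: {20 | -2} (a switch {a | b} with a > b).
Cooling by t (for t below the temperature (a - b)/2 = 11) taxes each move by t: {a | b} cooled by t is {a - t | b + t}.
Cooling amount: t = 4
Cooled Left option: 20 - 4 = 16
Cooled Right option: -2 + 4 = 2
Cooled game: {16 | 2}
Left option = 16

16


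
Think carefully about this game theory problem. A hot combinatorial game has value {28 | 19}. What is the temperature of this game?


The game is {28 | 19}, a switch {a | b} with numbers a > b.
Cooling {a | b} by t gives {a - t | b + t}, which stops being hot when a - t = b + t, i.e. at t = (a - b)/2. So the temperature of a switch is (a - b)/2.
Temperature = (Left option - Right option) / 2
= (28 - (19)) / 2
= 9 / 2
= 9/2

9/2


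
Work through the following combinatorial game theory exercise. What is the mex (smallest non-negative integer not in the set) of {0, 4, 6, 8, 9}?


Set = {0, 4, 6, 8, 9}
0 is in the set.
1 is NOT in the set. This is the mex.
mex = 1

1


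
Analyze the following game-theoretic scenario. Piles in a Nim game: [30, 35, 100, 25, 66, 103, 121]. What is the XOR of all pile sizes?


We need the XOR (exclusive or) of all pile sizes.
After XOR-ing pile 1 (size 30): 0 XOR 30 = 30
After XOR-ing pile 2 (size 35): 30 XOR 35 = 61
After XOR-ing pile 3 (size 100): 61 XOR 100 = 89
After XOR-ing pile 4 (size 25): 89 XOR 25 = 64
After XOR-ing pile 5 (size 66): 64 XOR 66 = 2
After XOR-ing pile 6 (size 103): 2 XOR 103 = 101
After XOR-ing pile 7 (size 121): 101 XOR 121 = 28
The Nim-value of this position is 28.

28


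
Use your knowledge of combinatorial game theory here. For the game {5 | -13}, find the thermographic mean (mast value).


Game = {5 | -13}, a switch {a | b} with numbers a > b.
Its thermograph has left wall a - t and right wall b + t, which meet at t = (a - b)/2, where both equal (a + b)/2. So the mast (mean value) is at (a + b)/2.
Mean = (5 + (-13))/2 = -8/2 = -4

-4


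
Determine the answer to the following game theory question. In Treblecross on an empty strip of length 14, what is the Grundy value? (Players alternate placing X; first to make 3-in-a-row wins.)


Treblecross: place X on empty cells; 3-in-a-row wins.
Playing within two cells of an existing X lets the opponent win at once, so sensible play treats the cells i-2..i+2 around each X as dead. The player left with no safe cell loses, so this is a normal-play take-away game on strips of safe cells.
Placing X at cell i (0-indexed) of a strip of k safe cells leaves independent strips of sizes max(0, i-2) and max(0, k-i-3). Hence G(k) = mex{ G(max(0,i-2)) XOR G(max(0,k-i-3)) : 0 <= i < k }, with G(0) = 0.
G(1): splits (0,0):0^0=0 -> mex({0}) = 1
G(2): splits (0,0):0^0=0 -> mex({0}) = 1
G(3): splits (0,0):0^0=0 -> mex({0}) = 1
G(4): splits (0,1):0^1=1 (0,0):0^0=0 -> mex({0, 1}) = 2
G(5): splits (0,2):0^1=1 (0,1):0^1=1 (0,0):0^0=0 -> mex({0, 1}) = 2
G(6) = mex({1}) = 0
G(7) = mex({0, 1, 2}) = 3
G(8) = mex({0, 1, 2}) = 3
G(9) = mex({0, 2}) = 1
G(10) = mex({0, 2, 3}) = 1
G(11) = mex({0, 3}) = 1
G(12) = mex({1, 3}) = 0
G(13) = mex({0, 1, 2, 3}) = 4
G(14) = mex({0, 1, 2}) = 3
Therefore G(14) = 3.

3


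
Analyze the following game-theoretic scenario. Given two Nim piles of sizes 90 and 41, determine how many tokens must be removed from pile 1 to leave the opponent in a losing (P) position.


Piles: 90 and 41
Current XOR: 90 XOR 41 = 115 (non-zero, so this is an N-position).
To make the XOR zero, we need to find a move that balances the piles.
For pile 1 (size 90): target = 90 XOR 115 = 41
We reduce pile 1 from 90 to 41.
Tokens removed: 90 - 41 = 49
Verification: 41 XOR 41 = 0

49


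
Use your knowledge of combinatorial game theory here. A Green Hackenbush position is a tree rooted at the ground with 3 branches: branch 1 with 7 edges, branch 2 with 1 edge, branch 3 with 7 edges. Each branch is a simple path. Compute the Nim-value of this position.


The tree has 3 branches from the ground vertex.
In Green Hackenbush, the Nim-value of a simple path of length k is k.
Branch 1: length 7, Nim-value = 7
Branch 2: length 1, Nim-value = 1
Branch 3: length 7, Nim-value = 7
Total Nim-value = XOR of all branch values:
0 XOR 7 = 7
7 XOR 1 = 6
6 XOR 7 = 1
Nim-value of the tree = 1

1


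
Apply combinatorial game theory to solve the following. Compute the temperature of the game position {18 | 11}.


The game is {18 | 11}, a switch {a | b} with numbers a > b.
Cooling {a | b} by t gives {a - t | b + t}, which stops being hot when a - t = b + t, i.e. at t = (a - b)/2. So the temperature of a switch is (a - b)/2.
Temperature = (Left option - Right option) / 2
= (18 - (11)) / 2
= 7 / 2
= 7/2

7/2


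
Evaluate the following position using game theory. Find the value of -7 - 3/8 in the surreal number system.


x = -7, y = 3/8
Converting to common denominator: 8
x = -56/8, y = 3/8
x - y = -7 - 3/8 = -59/8

-59/8


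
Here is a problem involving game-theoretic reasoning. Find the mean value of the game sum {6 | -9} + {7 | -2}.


G1 = {6 | -9}, G2 = {7 | -2}
Each is a switch {a | b} with numbers a > b; its mean value is (a + b)/2, and mean value is additive over game sums: m(G1 + G2) = m(G1) + m(G2).
Mean of G1 = (6 + (-9))/2 = -3/2 = -3/2
Mean of G2 = (7 + (-2))/2 = 5/2 = 5/2
Mean of G1 + G2 = -3/2 + 5/2 = 1

1


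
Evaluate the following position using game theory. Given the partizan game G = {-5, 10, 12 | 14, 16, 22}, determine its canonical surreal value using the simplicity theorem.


Left options: {-5, 10, 12}, max = 12
Right options: {14, 16, 22}, min = 14
All options are numbers and max(Left) < min(Right), so by the simplicity theorem the value is the simplest (earliest-born) number strictly between 12 and 14.
The only integer strictly between 12 and 14 is 13.
No non-integer in the interval can be simpler: if x is a non-integer in the interval, then floor(x) or ceil(x) also lies in the interval (the interval contains an integer), and both are proper prefixes of x's sign expansion, i.e. born earlier. So the game value is 13.
Game value = 13

13


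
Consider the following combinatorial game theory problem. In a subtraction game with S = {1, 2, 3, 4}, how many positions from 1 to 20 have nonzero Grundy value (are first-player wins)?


Subtraction set S = {1, 2, 3, 4}, so G(n) = n mod 5.
G(n) = 0 when n is a multiple of 5.
Multiples of 5 in [1, 20]: 4
N-positions (nonzero Grundy) = 20 - 4 = 16

16


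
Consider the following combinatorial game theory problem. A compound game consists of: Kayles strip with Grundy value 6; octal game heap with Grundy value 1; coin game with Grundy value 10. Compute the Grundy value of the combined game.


By the Sprague-Grundy theorem, the Grundy value of a sum of games is the XOR of individual Grundy values.
Kayles strip: Grundy value = 6. Running XOR: 0 XOR 6 = 6
octal game heap: Grundy value = 1. Running XOR: 6 XOR 1 = 7
coin game: Grundy value = 10. Running XOR: 7 XOR 10 = 13
The combined Grundy value is 13.

13


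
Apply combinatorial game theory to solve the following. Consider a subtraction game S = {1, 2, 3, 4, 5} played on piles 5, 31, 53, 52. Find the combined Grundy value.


Subtraction set: {1, 2, 3, 4, 5}
For this subtraction set, G(n) = n mod 6 (period = max + 1 = 6).
Pile 1 (size 5): G(5) = 5 mod 6 = 5
Pile 2 (size 31): G(31) = 31 mod 6 = 1
Pile 3 (size 53): G(53) = 53 mod 6 = 5
Pile 4 (size 52): G(52) = 52 mod 6 = 4
Total Grundy value = XOR of all: 5 XOR 1 XOR 5 XOR 4 = 5

5
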